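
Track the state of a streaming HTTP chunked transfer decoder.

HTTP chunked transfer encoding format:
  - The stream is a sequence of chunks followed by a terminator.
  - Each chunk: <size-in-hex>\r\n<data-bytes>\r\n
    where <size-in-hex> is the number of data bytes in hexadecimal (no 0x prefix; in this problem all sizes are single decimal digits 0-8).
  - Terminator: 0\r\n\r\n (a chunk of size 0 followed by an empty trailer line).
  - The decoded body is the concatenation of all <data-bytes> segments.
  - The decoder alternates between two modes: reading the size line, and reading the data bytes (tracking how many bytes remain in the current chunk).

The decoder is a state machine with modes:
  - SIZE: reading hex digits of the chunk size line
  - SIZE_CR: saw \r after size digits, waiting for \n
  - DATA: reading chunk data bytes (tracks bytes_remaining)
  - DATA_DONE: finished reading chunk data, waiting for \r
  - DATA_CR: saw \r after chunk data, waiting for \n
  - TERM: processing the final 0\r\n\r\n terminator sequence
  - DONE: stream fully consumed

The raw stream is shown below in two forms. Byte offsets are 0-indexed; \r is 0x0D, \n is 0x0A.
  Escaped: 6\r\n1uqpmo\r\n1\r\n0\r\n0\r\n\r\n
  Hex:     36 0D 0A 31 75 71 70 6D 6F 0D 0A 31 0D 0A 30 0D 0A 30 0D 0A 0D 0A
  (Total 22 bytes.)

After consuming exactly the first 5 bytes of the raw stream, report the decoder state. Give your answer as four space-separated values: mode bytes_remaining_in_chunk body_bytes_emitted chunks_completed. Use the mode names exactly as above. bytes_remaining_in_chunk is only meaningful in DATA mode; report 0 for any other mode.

Byte 0 = '6': mode=SIZE remaining=0 emitted=0 chunks_done=0
Byte 1 = 0x0D: mode=SIZE_CR remaining=0 emitted=0 chunks_done=0
Byte 2 = 0x0A: mode=DATA remaining=6 emitted=0 chunks_done=0
Byte 3 = '1': mode=DATA remaining=5 emitted=1 chunks_done=0
Byte 4 = 'u': mode=DATA remaining=4 emitted=2 chunks_done=0

Answer: DATA 4 2 0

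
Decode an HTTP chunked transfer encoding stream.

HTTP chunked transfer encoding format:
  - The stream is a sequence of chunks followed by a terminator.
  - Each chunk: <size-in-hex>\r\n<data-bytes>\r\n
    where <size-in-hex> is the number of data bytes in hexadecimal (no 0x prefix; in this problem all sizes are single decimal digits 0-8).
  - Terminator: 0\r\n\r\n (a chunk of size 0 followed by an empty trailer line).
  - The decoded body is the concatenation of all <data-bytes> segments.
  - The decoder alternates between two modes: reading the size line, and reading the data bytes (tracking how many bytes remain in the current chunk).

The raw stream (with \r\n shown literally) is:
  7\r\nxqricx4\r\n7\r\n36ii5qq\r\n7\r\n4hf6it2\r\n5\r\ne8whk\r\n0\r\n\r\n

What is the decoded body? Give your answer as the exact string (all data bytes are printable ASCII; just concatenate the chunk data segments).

Answer: xqricx436ii5qq4hf6it2e8whk

Derivation:
Chunk 1: stream[0..1]='7' size=0x7=7, data at stream[3..10]='xqricx4' -> body[0..7], body so far='xqricx4'
Chunk 2: stream[12..13]='7' size=0x7=7, data at stream[15..22]='36ii5qq' -> body[7..14], body so far='xqricx436ii5qq'
Chunk 3: stream[24..25]='7' size=0x7=7, data at stream[27..34]='4hf6it2' -> body[14..21], body so far='xqricx436ii5qq4hf6it2'
Chunk 4: stream[36..37]='5' size=0x5=5, data at stream[39..44]='e8whk' -> body[21..26], body so far='xqricx436ii5qq4hf6it2e8whk'
Chunk 5: stream[46..47]='0' size=0 (terminator). Final body='xqricx436ii5qq4hf6it2e8whk' (26 bytes)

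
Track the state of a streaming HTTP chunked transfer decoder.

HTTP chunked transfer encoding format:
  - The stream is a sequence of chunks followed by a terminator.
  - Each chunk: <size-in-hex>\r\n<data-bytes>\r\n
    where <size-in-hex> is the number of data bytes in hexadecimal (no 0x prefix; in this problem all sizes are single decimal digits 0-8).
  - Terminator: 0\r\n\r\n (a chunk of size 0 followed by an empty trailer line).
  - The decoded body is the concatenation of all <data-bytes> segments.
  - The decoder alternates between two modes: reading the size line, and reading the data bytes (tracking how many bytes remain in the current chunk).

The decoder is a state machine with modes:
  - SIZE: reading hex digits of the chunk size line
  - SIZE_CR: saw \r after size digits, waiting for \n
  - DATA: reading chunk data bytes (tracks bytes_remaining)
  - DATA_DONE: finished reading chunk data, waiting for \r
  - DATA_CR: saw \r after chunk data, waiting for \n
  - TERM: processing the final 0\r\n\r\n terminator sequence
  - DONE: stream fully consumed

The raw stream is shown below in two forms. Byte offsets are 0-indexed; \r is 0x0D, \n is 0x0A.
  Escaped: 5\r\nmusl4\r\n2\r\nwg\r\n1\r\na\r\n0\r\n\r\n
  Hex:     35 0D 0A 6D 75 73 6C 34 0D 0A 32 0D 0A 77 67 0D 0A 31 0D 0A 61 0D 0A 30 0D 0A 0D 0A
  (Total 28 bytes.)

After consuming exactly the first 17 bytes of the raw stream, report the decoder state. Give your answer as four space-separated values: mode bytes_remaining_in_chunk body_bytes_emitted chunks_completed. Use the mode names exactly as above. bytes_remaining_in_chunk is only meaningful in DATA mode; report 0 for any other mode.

Answer: SIZE 0 7 2

Derivation:
Byte 0 = '5': mode=SIZE remaining=0 emitted=0 chunks_done=0
Byte 1 = 0x0D: mode=SIZE_CR remaining=0 emitted=0 chunks_done=0
Byte 2 = 0x0A: mode=DATA remaining=5 emitted=0 chunks_done=0
Byte 3 = 'm': mode=DATA remaining=4 emitted=1 chunks_done=0
Byte 4 = 'u': mode=DATA remaining=3 emitted=2 chunks_done=0
Byte 5 = 's': mode=DATA remaining=2 emitted=3 chunks_done=0
Byte 6 = 'l': mode=DATA remaining=1 emitted=4 chunks_done=0
Byte 7 = '4': mode=DATA_DONE remaining=0 emitted=5 chunks_done=0
Byte 8 = 0x0D: mode=DATA_CR remaining=0 emitted=5 chunks_done=0
Byte 9 = 0x0A: mode=SIZE remaining=0 emitted=5 chunks_done=1
Byte 10 = '2': mode=SIZE remaining=0 emitted=5 chunks_done=1
Byte 11 = 0x0D: mode=SIZE_CR remaining=0 emitted=5 chunks_done=1
Byte 12 = 0x0A: mode=DATA remaining=2 emitted=5 chunks_done=1
Byte 13 = 'w': mode=DATA remaining=1 emitted=6 chunks_done=1
Byte 14 = 'g': mode=DATA_DONE remaining=0 emitted=7 chunks_done=1
Byte 15 = 0x0D: mode=DATA_CR remaining=0 emitted=7 chunks_done=1
Byte 16 = 0x0A: mode=SIZE remaining=0 emitted=7 chunks_done=2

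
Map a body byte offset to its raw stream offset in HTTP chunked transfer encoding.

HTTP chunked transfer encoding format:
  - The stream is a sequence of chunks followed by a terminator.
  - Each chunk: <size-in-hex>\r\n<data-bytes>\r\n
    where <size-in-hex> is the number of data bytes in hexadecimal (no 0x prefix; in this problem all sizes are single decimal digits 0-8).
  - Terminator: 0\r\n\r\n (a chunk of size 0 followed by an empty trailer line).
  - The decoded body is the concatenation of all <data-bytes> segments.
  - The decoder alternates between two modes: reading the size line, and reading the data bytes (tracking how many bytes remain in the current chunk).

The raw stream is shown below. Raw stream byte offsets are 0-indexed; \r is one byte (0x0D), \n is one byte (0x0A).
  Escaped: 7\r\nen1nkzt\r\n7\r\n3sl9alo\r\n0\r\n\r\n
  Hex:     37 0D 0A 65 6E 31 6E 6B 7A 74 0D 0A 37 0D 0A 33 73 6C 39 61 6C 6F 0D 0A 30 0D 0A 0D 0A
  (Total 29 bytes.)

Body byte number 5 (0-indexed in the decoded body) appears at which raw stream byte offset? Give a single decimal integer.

Answer: 8

Derivation:
Chunk 1: stream[0..1]='7' size=0x7=7, data at stream[3..10]='en1nkzt' -> body[0..7], body so far='en1nkzt'
Chunk 2: stream[12..13]='7' size=0x7=7, data at stream[15..22]='3sl9alo' -> body[7..14], body so far='en1nkzt3sl9alo'
Chunk 3: stream[24..25]='0' size=0 (terminator). Final body='en1nkzt3sl9alo' (14 bytes)
Body byte 5 at stream offset 8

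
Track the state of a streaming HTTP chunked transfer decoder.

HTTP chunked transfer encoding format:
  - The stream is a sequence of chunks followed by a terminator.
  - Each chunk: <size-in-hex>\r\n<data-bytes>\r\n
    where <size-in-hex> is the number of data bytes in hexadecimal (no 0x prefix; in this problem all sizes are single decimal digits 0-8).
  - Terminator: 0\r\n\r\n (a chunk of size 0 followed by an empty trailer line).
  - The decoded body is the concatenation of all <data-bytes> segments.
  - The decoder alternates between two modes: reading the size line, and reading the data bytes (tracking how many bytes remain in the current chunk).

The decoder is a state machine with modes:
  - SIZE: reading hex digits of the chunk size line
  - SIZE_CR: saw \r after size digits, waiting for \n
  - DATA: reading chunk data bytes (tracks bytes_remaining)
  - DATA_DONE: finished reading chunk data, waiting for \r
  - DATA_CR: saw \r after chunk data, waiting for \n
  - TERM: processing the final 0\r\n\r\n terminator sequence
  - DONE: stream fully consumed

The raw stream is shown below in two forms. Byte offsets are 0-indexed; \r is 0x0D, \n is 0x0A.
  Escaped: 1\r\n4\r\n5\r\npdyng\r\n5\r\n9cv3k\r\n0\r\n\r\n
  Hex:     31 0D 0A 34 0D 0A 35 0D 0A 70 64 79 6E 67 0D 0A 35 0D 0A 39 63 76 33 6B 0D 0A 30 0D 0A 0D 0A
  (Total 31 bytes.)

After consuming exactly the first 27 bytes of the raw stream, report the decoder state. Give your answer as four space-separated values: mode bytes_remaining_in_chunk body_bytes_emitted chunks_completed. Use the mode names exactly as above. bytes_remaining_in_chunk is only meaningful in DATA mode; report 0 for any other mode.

Byte 0 = '1': mode=SIZE remaining=0 emitted=0 chunks_done=0
Byte 1 = 0x0D: mode=SIZE_CR remaining=0 emitted=0 chunks_done=0
Byte 2 = 0x0A: mode=DATA remaining=1 emitted=0 chunks_done=0
Byte 3 = '4': mode=DATA_DONE remaining=0 emitted=1 chunks_done=0
Byte 4 = 0x0D: mode=DATA_CR remaining=0 emitted=1 chunks_done=0
Byte 5 = 0x0A: mode=SIZE remaining=0 emitted=1 chunks_done=1
Byte 6 = '5': mode=SIZE remaining=0 emitted=1 chunks_done=1
Byte 7 = 0x0D: mode=SIZE_CR remaining=0 emitted=1 chunks_done=1
Byte 8 = 0x0A: mode=DATA remaining=5 emitted=1 chunks_done=1
Byte 9 = 'p': mode=DATA remaining=4 emitted=2 chunks_done=1
Byte 10 = 'd': mode=DATA remaining=3 emitted=3 chunks_done=1
Byte 11 = 'y': mode=DATA remaining=2 emitted=4 chunks_done=1
Byte 12 = 'n': mode=DATA remaining=1 emitted=5 chunks_done=1
Byte 13 = 'g': mode=DATA_DONE remaining=0 emitted=6 chunks_done=1
Byte 14 = 0x0D: mode=DATA_CR remaining=0 emitted=6 chunks_done=1
Byte 15 = 0x0A: mode=SIZE remaining=0 emitted=6 chunks_done=2
Byte 16 = '5': mode=SIZE remaining=0 emitted=6 chunks_done=2
Byte 17 = 0x0D: mode=SIZE_CR remaining=0 emitted=6 chunks_done=2
Byte 18 = 0x0A: mode=DATA remaining=5 emitted=6 chunks_done=2
Byte 19 = '9': mode=DATA remaining=4 emitted=7 chunks_done=2
Byte 20 = 'c': mode=DATA remaining=3 emitted=8 chunks_done=2
Byte 21 = 'v': mode=DATA remaining=2 emitted=9 chunks_done=2
Byte 22 = '3': mode=DATA remaining=1 emitted=10 chunks_done=2
Byte 23 = 'k': mode=DATA_DONE remaining=0 emitted=11 chunks_done=2
Byte 24 = 0x0D: mode=DATA_CR remaining=0 emitted=11 chunks_done=2
Byte 25 = 0x0A: mode=SIZE remaining=0 emitted=11 chunks_done=3
Byte 26 = '0': mode=SIZE remaining=0 emitted=11 chunks_done=3

Answer: SIZE 0 11 3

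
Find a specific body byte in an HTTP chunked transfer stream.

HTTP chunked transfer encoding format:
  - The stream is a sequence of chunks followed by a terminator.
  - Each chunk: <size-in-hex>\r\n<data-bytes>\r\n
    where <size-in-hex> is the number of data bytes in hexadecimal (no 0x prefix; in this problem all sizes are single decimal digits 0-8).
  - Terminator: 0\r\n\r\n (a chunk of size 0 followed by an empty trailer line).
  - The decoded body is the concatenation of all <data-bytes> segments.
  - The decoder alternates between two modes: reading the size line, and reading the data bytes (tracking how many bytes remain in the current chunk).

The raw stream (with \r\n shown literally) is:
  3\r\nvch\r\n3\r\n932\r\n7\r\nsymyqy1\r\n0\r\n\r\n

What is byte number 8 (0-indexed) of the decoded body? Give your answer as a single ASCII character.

Chunk 1: stream[0..1]='3' size=0x3=3, data at stream[3..6]='vch' -> body[0..3], body so far='vch'
Chunk 2: stream[8..9]='3' size=0x3=3, data at stream[11..14]='932' -> body[3..6], body so far='vch932'
Chunk 3: stream[16..17]='7' size=0x7=7, data at stream[19..26]='symyqy1' -> body[6..13], body so far='vch932symyqy1'
Chunk 4: stream[28..29]='0' size=0 (terminator). Final body='vch932symyqy1' (13 bytes)
Body byte 8 = 'm'

Answer: m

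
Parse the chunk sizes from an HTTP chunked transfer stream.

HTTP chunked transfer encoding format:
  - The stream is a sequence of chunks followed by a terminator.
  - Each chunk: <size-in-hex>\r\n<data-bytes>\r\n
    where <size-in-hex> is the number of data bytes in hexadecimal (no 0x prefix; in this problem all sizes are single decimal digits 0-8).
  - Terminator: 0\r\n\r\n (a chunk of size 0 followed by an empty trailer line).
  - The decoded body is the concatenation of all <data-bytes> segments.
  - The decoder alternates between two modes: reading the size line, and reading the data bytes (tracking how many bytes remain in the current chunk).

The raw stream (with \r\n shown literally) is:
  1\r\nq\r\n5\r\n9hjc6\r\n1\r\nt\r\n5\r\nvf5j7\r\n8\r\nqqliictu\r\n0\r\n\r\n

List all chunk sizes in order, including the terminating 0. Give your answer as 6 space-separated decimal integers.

Answer: 1 5 1 5 8 0

Derivation:
Chunk 1: stream[0..1]='1' size=0x1=1, data at stream[3..4]='q' -> body[0..1], body so far='q'
Chunk 2: stream[6..7]='5' size=0x5=5, data at stream[9..14]='9hjc6' -> body[1..6], body so far='q9hjc6'
Chunk 3: stream[16..17]='1' size=0x1=1, data at stream[19..20]='t' -> body[6..7], body so far='q9hjc6t'
Chunk 4: stream[22..23]='5' size=0x5=5, data at stream[25..30]='vf5j7' -> body[7..12], body so far='q9hjc6tvf5j7'
Chunk 5: stream[32..33]='8' size=0x8=8, data at stream[35..43]='qqliictu' -> body[12..20], body so far='q9hjc6tvf5j7qqliictu'
Chunk 6: stream[45..46]='0' size=0 (terminator). Final body='q9hjc6tvf5j7qqliictu' (20 bytes)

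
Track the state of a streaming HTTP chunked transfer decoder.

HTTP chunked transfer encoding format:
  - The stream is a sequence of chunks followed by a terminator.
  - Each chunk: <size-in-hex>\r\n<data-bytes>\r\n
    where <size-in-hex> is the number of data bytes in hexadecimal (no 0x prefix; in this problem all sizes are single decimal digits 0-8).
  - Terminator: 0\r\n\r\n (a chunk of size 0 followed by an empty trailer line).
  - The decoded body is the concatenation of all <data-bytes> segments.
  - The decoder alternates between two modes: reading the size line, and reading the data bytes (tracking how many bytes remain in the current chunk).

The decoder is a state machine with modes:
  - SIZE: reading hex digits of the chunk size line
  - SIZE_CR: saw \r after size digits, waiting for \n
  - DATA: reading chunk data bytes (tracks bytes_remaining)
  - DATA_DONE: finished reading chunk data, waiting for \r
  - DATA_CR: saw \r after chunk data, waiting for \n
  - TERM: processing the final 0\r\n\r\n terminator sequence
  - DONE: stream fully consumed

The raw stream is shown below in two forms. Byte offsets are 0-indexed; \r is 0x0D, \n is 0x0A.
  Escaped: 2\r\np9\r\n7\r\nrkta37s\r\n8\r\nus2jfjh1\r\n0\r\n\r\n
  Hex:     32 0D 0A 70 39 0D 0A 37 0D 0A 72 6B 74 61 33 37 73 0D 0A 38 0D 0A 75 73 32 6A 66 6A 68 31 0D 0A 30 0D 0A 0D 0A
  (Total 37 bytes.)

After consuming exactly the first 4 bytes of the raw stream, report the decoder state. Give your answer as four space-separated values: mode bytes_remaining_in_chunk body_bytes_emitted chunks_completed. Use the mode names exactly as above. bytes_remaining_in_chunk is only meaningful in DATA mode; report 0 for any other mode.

Answer: DATA 1 1 0

Derivation:
Byte 0 = '2': mode=SIZE remaining=0 emitted=0 chunks_done=0
Byte 1 = 0x0D: mode=SIZE_CR remaining=0 emitted=0 chunks_done=0
Byte 2 = 0x0A: mode=DATA remaining=2 emitted=0 chunks_done=0
Byte 3 = 'p': mode=DATA remaining=1 emitted=1 chunks_done=0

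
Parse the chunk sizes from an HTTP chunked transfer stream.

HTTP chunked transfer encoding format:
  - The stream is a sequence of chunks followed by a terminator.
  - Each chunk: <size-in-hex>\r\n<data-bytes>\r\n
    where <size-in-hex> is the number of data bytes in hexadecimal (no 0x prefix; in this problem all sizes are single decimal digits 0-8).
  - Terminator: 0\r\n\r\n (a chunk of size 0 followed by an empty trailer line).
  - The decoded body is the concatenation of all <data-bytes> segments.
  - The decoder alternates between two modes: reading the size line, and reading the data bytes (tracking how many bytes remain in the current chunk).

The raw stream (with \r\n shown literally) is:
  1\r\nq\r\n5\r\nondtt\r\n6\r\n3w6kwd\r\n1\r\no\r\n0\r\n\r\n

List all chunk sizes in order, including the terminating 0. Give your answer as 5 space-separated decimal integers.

Chunk 1: stream[0..1]='1' size=0x1=1, data at stream[3..4]='q' -> body[0..1], body so far='q'
Chunk 2: stream[6..7]='5' size=0x5=5, data at stream[9..14]='ondtt' -> body[1..6], body so far='qondtt'
Chunk 3: stream[16..17]='6' size=0x6=6, data at stream[19..25]='3w6kwd' -> body[6..12], body so far='qondtt3w6kwd'
Chunk 4: stream[27..28]='1' size=0x1=1, data at stream[30..31]='o' -> body[12..13], body so far='qondtt3w6kwdo'
Chunk 5: stream[33..34]='0' size=0 (terminator). Final body='qondtt3w6kwdo' (13 bytes)

Answer: 1 5 6 1 0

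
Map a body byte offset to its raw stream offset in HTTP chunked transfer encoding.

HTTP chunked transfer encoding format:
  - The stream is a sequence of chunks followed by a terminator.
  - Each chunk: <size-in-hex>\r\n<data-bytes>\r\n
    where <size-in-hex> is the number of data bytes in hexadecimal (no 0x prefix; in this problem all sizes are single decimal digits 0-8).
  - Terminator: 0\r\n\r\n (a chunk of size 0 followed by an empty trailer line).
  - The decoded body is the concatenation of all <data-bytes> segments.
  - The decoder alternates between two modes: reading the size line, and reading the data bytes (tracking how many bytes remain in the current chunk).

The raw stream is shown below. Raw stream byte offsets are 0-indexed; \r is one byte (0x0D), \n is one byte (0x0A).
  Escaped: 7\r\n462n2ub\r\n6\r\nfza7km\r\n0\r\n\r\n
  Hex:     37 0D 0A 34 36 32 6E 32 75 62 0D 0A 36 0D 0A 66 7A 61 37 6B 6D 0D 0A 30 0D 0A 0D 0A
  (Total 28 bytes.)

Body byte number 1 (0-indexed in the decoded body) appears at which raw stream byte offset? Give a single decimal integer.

Answer: 4

Derivation:
Chunk 1: stream[0..1]='7' size=0x7=7, data at stream[3..10]='462n2ub' -> body[0..7], body so far='462n2ub'
Chunk 2: stream[12..13]='6' size=0x6=6, data at stream[15..21]='fza7km' -> body[7..13], body so far='462n2ubfza7km'
Chunk 3: stream[23..24]='0' size=0 (terminator). Final body='462n2ubfza7km' (13 bytes)
Body byte 1 at stream offset 4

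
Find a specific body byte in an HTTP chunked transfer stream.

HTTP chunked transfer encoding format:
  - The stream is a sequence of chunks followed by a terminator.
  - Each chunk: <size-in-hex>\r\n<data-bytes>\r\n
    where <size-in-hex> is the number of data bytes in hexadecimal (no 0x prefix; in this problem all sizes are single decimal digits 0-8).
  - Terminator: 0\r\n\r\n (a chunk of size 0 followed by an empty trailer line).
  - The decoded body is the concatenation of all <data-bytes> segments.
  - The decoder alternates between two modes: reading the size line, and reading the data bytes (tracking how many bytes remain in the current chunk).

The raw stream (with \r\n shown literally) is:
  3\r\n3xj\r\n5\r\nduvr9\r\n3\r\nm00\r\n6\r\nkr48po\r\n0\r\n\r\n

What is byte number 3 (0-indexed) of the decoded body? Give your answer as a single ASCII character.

Chunk 1: stream[0..1]='3' size=0x3=3, data at stream[3..6]='3xj' -> body[0..3], body so far='3xj'
Chunk 2: stream[8..9]='5' size=0x5=5, data at stream[11..16]='duvr9' -> body[3..8], body so far='3xjduvr9'
Chunk 3: stream[18..19]='3' size=0x3=3, data at stream[21..24]='m00' -> body[8..11], body so far='3xjduvr9m00'
Chunk 4: stream[26..27]='6' size=0x6=6, data at stream[29..35]='kr48po' -> body[11..17], body so far='3xjduvr9m00kr48po'
Chunk 5: stream[37..38]='0' size=0 (terminator). Final body='3xjduvr9m00kr48po' (17 bytes)
Body byte 3 = 'd'

Answer: d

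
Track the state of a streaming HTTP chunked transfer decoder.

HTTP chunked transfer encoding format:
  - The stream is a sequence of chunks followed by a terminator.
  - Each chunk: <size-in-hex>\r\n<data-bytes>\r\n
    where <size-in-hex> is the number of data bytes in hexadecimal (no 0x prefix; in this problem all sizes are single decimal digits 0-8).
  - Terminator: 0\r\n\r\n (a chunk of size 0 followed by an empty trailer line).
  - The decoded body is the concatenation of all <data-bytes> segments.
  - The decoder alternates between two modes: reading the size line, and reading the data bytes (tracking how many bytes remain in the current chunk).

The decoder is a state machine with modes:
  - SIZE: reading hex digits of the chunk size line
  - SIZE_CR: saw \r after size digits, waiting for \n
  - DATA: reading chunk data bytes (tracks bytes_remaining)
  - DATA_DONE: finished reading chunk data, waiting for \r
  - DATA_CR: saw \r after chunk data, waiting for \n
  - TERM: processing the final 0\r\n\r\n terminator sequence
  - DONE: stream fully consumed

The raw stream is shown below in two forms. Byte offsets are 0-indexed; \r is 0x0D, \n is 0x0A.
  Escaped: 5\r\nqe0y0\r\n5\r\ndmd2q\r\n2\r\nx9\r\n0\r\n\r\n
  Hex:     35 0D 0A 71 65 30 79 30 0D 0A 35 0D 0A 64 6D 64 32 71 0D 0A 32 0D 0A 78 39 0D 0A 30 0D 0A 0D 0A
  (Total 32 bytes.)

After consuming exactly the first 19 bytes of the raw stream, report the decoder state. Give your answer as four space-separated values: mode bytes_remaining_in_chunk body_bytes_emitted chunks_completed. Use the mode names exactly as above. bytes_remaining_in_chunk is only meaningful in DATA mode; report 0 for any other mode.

Answer: DATA_CR 0 10 1

Derivation:
Byte 0 = '5': mode=SIZE remaining=0 emitted=0 chunks_done=0
Byte 1 = 0x0D: mode=SIZE_CR remaining=0 emitted=0 chunks_done=0
Byte 2 = 0x0A: mode=DATA remaining=5 emitted=0 chunks_done=0
Byte 3 = 'q': mode=DATA remaining=4 emitted=1 chunks_done=0
Byte 4 = 'e': mode=DATA remaining=3 emitted=2 chunks_done=0
Byte 5 = '0': mode=DATA remaining=2 emitted=3 chunks_done=0
Byte 6 = 'y': mode=DATA remaining=1 emitted=4 chunks_done=0
Byte 7 = '0': mode=DATA_DONE remaining=0 emitted=5 chunks_done=0
Byte 8 = 0x0D: mode=DATA_CR remaining=0 emitted=5 chunks_done=0
Byte 9 = 0x0A: mode=SIZE remaining=0 emitted=5 chunks_done=1
Byte 10 = '5': mode=SIZE remaining=0 emitted=5 chunks_done=1
Byte 11 = 0x0D: mode=SIZE_CR remaining=0 emitted=5 chunks_done=1
Byte 12 = 0x0A: mode=DATA remaining=5 emitted=5 chunks_done=1
Byte 13 = 'd': mode=DATA remaining=4 emitted=6 chunks_done=1
Byte 14 = 'm': mode=DATA remaining=3 emitted=7 chunks_done=1
Byte 15 = 'd': mode=DATA remaining=2 emitted=8 chunks_done=1
Byte 16 = '2': mode=DATA remaining=1 emitted=9 chunks_done=1
Byte 17 = 'q': mode=DATA_DONE remaining=0 emitted=10 chunks_done=1
Byte 18 = 0x0D: mode=DATA_CR remaining=0 emitted=10 chunks_done=1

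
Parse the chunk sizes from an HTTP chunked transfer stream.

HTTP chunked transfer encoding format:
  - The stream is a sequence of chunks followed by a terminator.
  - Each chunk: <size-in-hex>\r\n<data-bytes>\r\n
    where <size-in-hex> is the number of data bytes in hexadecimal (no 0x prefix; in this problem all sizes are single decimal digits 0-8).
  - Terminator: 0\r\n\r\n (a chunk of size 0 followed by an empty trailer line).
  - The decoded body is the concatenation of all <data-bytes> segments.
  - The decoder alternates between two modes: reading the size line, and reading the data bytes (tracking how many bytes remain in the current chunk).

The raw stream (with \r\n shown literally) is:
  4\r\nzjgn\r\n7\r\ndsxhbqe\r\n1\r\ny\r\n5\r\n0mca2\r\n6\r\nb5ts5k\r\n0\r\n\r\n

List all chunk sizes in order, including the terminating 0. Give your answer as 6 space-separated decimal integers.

Answer: 4 7 1 5 6 0

Derivation:
Chunk 1: stream[0..1]='4' size=0x4=4, data at stream[3..7]='zjgn' -> body[0..4], body so far='zjgn'
Chunk 2: stream[9..10]='7' size=0x7=7, data at stream[12..19]='dsxhbqe' -> body[4..11], body so far='zjgndsxhbqe'
Chunk 3: stream[21..22]='1' size=0x1=1, data at stream[24..25]='y' -> body[11..12], body so far='zjgndsxhbqey'
Chunk 4: stream[27..28]='5' size=0x5=5, data at stream[30..35]='0mca2' -> body[12..17], body so far='zjgndsxhbqey0mca2'
Chunk 5: stream[37..38]='6' size=0x6=6, data at stream[40..46]='b5ts5k' -> body[17..23], body so far='zjgndsxhbqey0mca2b5ts5k'
Chunk 6: stream[48..49]='0' size=0 (terminator). Final body='zjgndsxhbqey0mca2b5ts5k' (23 bytes)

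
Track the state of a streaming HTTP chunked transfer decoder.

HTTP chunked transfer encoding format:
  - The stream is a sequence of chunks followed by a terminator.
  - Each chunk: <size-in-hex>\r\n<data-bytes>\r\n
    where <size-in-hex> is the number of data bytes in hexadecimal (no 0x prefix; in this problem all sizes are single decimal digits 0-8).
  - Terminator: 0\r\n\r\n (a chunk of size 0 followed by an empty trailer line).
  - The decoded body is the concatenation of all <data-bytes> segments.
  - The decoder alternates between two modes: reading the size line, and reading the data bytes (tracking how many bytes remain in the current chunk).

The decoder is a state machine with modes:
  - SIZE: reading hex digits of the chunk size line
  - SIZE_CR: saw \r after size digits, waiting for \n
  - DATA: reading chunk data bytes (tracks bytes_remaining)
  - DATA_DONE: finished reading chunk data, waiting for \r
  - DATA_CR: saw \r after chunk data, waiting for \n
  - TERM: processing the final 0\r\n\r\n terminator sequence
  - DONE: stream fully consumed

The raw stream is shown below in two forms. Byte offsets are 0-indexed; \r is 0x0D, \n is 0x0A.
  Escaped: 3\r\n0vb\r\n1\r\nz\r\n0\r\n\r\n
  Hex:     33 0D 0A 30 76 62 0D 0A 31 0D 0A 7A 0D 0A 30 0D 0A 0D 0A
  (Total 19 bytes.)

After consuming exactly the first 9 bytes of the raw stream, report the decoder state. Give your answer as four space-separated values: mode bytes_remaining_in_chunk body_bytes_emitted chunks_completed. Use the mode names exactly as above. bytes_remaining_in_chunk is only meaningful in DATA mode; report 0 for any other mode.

Byte 0 = '3': mode=SIZE remaining=0 emitted=0 chunks_done=0
Byte 1 = 0x0D: mode=SIZE_CR remaining=0 emitted=0 chunks_done=0
Byte 2 = 0x0A: mode=DATA remaining=3 emitted=0 chunks_done=0
Byte 3 = '0': mode=DATA remaining=2 emitted=1 chunks_done=0
Byte 4 = 'v': mode=DATA remaining=1 emitted=2 chunks_done=0
Byte 5 = 'b': mode=DATA_DONE remaining=0 emitted=3 chunks_done=0
Byte 6 = 0x0D: mode=DATA_CR remaining=0 emitted=3 chunks_done=0
Byte 7 = 0x0A: mode=SIZE remaining=0 emitted=3 chunks_done=1
Byte 8 = '1': mode=SIZE remaining=0 emitted=3 chunks_done=1

Answer: SIZE 0 3 1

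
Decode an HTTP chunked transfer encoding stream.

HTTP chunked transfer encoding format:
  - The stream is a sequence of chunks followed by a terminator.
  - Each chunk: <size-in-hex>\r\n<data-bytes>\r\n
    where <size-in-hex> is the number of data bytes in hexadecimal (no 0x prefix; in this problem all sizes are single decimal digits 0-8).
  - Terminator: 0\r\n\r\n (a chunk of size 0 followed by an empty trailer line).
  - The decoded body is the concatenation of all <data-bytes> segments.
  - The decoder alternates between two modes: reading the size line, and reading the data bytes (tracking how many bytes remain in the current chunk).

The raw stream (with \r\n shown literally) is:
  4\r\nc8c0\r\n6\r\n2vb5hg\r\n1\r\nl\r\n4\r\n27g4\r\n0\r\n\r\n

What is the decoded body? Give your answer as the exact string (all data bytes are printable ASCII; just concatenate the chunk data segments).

Chunk 1: stream[0..1]='4' size=0x4=4, data at stream[3..7]='c8c0' -> body[0..4], body so far='c8c0'
Chunk 2: stream[9..10]='6' size=0x6=6, data at stream[12..18]='2vb5hg' -> body[4..10], body so far='c8c02vb5hg'
Chunk 3: stream[20..21]='1' size=0x1=1, data at stream[23..24]='l' -> body[10..11], body so far='c8c02vb5hgl'
Chunk 4: stream[26..27]='4' size=0x4=4, data at stream[29..33]='27g4' -> body[11..15], body so far='c8c02vb5hgl27g4'
Chunk 5: stream[35..36]='0' size=0 (terminator). Final body='c8c02vb5hgl27g4' (15 bytes)

Answer: c8c02vb5hgl27g4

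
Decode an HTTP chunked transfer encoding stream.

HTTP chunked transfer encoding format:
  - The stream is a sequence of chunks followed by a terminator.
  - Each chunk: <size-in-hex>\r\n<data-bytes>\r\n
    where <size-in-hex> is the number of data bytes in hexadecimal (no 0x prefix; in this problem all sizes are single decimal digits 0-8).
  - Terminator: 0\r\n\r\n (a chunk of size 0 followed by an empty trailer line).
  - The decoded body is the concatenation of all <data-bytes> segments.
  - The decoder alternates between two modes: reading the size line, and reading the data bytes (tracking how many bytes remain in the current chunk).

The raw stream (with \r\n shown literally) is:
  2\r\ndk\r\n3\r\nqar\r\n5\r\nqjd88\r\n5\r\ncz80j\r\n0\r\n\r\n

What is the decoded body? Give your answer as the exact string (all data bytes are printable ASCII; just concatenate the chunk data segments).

Answer: dkqarqjd88cz80j

Derivation:
Chunk 1: stream[0..1]='2' size=0x2=2, data at stream[3..5]='dk' -> body[0..2], body so far='dk'
Chunk 2: stream[7..8]='3' size=0x3=3, data at stream[10..13]='qar' -> body[2..5], body so far='dkqar'
Chunk 3: stream[15..16]='5' size=0x5=5, data at stream[18..23]='qjd88' -> body[5..10], body so far='dkqarqjd88'
Chunk 4: stream[25..26]='5' size=0x5=5, data at stream[28..33]='cz80j' -> body[10..15], body so far='dkqarqjd88cz80j'
Chunk 5: stream[35..36]='0' size=0 (terminator). Final body='dkqarqjd88cz80j' (15 bytes)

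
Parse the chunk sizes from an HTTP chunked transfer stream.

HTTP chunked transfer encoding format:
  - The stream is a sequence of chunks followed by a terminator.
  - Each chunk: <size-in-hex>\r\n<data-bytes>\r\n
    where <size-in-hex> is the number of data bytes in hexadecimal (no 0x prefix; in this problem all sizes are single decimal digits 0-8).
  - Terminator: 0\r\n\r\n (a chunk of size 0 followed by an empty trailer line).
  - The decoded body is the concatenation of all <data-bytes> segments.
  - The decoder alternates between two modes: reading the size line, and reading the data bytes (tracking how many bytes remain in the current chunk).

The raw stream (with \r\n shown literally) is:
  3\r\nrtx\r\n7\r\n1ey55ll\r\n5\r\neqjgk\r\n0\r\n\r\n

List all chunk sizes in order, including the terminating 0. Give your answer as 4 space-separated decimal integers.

Answer: 3 7 5 0

Derivation:
Chunk 1: stream[0..1]='3' size=0x3=3, data at stream[3..6]='rtx' -> body[0..3], body so far='rtx'
Chunk 2: stream[8..9]='7' size=0x7=7, data at stream[11..18]='1ey55ll' -> body[3..10], body so far='rtx1ey55ll'
Chunk 3: stream[20..21]='5' size=0x5=5, data at stream[23..28]='eqjgk' -> body[10..15], body so far='rtx1ey55lleqjgk'
Chunk 4: stream[30..31]='0' size=0 (terminator). Final body='rtx1ey55lleqjgk' (15 bytes)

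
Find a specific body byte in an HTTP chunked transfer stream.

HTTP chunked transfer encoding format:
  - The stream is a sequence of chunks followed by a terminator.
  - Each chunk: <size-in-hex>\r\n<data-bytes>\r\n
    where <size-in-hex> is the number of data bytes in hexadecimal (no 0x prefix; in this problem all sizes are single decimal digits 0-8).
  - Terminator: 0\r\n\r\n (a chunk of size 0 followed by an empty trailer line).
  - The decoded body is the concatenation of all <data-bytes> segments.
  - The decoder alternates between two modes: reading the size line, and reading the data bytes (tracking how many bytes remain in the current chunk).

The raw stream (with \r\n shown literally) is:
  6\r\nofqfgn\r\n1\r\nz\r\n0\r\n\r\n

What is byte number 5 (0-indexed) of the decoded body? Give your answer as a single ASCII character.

Chunk 1: stream[0..1]='6' size=0x6=6, data at stream[3..9]='ofqfgn' -> body[0..6], body so far='ofqfgn'
Chunk 2: stream[11..12]='1' size=0x1=1, data at stream[14..15]='z' -> body[6..7], body so far='ofqfgnz'
Chunk 3: stream[17..18]='0' size=0 (terminator). Final body='ofqfgnz' (7 bytes)
Body byte 5 = 'n'

Answer: n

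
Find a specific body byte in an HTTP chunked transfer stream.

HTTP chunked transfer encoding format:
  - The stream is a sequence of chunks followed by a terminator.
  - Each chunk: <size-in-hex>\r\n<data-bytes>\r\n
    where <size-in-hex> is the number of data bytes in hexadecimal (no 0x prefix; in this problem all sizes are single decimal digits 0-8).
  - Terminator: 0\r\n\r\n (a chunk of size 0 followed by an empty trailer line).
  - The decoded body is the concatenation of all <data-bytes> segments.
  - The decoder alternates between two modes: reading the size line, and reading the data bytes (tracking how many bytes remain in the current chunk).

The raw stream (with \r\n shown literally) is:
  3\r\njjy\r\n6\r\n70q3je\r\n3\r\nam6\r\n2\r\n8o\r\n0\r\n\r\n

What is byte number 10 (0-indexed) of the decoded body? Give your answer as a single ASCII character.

Chunk 1: stream[0..1]='3' size=0x3=3, data at stream[3..6]='jjy' -> body[0..3], body so far='jjy'
Chunk 2: stream[8..9]='6' size=0x6=6, data at stream[11..17]='70q3je' -> body[3..9], body so far='jjy70q3je'
Chunk 3: stream[19..20]='3' size=0x3=3, data at stream[22..25]='am6' -> body[9..12], body so far='jjy70q3jeam6'
Chunk 4: stream[27..28]='2' size=0x2=2, data at stream[30..32]='8o' -> body[12..14], body so far='jjy70q3jeam68o'
Chunk 5: stream[34..35]='0' size=0 (terminator). Final body='jjy70q3jeam68o' (14 bytes)
Body byte 10 = 'm'

Answer: m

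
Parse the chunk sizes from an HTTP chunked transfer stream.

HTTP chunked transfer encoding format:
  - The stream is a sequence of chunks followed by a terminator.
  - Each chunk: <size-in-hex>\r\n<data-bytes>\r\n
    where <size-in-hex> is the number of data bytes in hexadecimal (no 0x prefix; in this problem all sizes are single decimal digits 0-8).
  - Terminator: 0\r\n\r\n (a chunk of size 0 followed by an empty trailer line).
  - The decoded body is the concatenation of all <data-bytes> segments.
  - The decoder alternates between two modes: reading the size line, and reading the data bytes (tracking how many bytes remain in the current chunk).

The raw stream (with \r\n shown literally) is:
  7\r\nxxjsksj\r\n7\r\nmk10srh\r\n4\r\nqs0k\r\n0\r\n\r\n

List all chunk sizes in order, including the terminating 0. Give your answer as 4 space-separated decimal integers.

Answer: 7 7 4 0

Derivation:
Chunk 1: stream[0..1]='7' size=0x7=7, data at stream[3..10]='xxjsksj' -> body[0..7], body so far='xxjsksj'
Chunk 2: stream[12..13]='7' size=0x7=7, data at stream[15..22]='mk10srh' -> body[7..14], body so far='xxjsksjmk10srh'
Chunk 3: stream[24..25]='4' size=0x4=4, data at stream[27..31]='qs0k' -> body[14..18], body so far='xxjsksjmk10srhqs0k'
Chunk 4: stream[33..34]='0' size=0 (terminator). Final body='xxjsksjmk10srhqs0k' (18 bytes)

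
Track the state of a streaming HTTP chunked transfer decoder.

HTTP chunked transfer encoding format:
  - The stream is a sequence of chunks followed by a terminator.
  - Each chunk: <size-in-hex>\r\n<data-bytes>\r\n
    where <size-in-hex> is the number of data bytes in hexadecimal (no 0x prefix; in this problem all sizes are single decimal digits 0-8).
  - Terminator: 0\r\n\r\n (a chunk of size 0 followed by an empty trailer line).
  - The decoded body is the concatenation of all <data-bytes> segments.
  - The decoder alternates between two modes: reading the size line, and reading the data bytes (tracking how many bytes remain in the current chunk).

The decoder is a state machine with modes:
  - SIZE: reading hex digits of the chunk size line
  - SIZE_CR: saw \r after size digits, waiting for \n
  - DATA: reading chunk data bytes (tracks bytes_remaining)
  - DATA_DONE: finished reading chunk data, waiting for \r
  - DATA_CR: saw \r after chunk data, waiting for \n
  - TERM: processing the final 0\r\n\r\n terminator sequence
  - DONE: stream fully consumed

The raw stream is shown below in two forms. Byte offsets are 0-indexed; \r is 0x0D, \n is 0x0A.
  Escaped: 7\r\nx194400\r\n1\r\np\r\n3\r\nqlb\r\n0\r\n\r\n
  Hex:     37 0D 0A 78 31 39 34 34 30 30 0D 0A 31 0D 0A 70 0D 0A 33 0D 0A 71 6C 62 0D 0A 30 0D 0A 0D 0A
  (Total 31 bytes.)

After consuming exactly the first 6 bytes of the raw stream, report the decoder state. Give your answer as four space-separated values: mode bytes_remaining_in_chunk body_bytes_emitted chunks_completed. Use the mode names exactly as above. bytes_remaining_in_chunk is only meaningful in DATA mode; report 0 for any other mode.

Byte 0 = '7': mode=SIZE remaining=0 emitted=0 chunks_done=0
Byte 1 = 0x0D: mode=SIZE_CR remaining=0 emitted=0 chunks_done=0
Byte 2 = 0x0A: mode=DATA remaining=7 emitted=0 chunks_done=0
Byte 3 = 'x': mode=DATA remaining=6 emitted=1 chunks_done=0
Byte 4 = '1': mode=DATA remaining=5 emitted=2 chunks_done=0
Byte 5 = '9': mode=DATA remaining=4 emitted=3 chunks_done=0

Answer: DATA 4 3 0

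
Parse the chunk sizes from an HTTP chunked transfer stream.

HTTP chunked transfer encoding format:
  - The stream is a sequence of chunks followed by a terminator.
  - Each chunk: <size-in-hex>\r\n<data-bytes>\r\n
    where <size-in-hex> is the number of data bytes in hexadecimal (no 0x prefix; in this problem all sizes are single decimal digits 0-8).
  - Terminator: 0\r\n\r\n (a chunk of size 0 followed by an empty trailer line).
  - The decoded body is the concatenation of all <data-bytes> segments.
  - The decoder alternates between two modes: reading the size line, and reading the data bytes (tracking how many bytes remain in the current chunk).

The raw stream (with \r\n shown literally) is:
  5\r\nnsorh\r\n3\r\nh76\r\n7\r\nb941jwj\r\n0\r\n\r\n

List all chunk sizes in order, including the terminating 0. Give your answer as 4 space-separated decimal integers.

Chunk 1: stream[0..1]='5' size=0x5=5, data at stream[3..8]='nsorh' -> body[0..5], body so far='nsorh'
Chunk 2: stream[10..11]='3' size=0x3=3, data at stream[13..16]='h76' -> body[5..8], body so far='nsorhh76'
Chunk 3: stream[18..19]='7' size=0x7=7, data at stream[21..28]='b941jwj' -> body[8..15], body so far='nsorhh76b941jwj'
Chunk 4: stream[30..31]='0' size=0 (terminator). Final body='nsorhh76b941jwj' (15 bytes)

Answer: 5 3 7 0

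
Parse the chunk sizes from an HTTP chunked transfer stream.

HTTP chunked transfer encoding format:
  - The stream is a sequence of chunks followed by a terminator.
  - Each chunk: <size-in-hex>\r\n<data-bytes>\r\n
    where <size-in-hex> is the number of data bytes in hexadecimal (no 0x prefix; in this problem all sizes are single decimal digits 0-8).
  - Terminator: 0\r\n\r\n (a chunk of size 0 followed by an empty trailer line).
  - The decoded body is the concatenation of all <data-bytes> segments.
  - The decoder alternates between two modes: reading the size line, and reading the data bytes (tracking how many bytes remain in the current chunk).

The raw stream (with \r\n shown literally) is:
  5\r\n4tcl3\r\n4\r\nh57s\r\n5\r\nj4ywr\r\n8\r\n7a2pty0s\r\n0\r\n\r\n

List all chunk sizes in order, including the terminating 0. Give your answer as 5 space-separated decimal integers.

Answer: 5 4 5 8 0

Derivation:
Chunk 1: stream[0..1]='5' size=0x5=5, data at stream[3..8]='4tcl3' -> body[0..5], body so far='4tcl3'
Chunk 2: stream[10..11]='4' size=0x4=4, data at stream[13..17]='h57s' -> body[5..9], body so far='4tcl3h57s'
Chunk 3: stream[19..20]='5' size=0x5=5, data at stream[22..27]='j4ywr' -> body[9..14], body so far='4tcl3h57sj4ywr'
Chunk 4: stream[29..30]='8' size=0x8=8, data at stream[32..40]='7a2pty0s' -> body[14..22], body so far='4tcl3h57sj4ywr7a2pty0s'
Chunk 5: stream[42..43]='0' size=0 (terminator). Final body='4tcl3h57sj4ywr7a2pty0s' (22 bytes)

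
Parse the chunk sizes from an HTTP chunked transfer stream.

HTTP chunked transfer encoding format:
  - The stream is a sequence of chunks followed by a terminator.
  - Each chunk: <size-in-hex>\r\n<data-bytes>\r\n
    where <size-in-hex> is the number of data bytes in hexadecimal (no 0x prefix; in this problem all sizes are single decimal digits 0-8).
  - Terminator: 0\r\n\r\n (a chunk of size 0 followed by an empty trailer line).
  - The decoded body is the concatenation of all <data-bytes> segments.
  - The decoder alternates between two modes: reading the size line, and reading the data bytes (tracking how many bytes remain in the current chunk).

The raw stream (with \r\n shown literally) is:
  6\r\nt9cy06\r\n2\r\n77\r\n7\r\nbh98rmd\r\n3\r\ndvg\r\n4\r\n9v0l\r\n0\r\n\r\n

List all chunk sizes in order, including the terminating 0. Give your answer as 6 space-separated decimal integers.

Chunk 1: stream[0..1]='6' size=0x6=6, data at stream[3..9]='t9cy06' -> body[0..6], body so far='t9cy06'
Chunk 2: stream[11..12]='2' size=0x2=2, data at stream[14..16]='77' -> body[6..8], body so far='t9cy0677'
Chunk 3: stream[18..19]='7' size=0x7=7, data at stream[21..28]='bh98rmd' -> body[8..15], body so far='t9cy0677bh98rmd'
Chunk 4: stream[30..31]='3' size=0x3=3, data at stream[33..36]='dvg' -> body[15..18], body so far='t9cy0677bh98rmddvg'
Chunk 5: stream[38..39]='4' size=0x4=4, data at stream[41..45]='9v0l' -> body[18..22], body so far='t9cy0677bh98rmddvg9v0l'
Chunk 6: stream[47..48]='0' size=0 (terminator). Final body='t9cy0677bh98rmddvg9v0l' (22 bytes)

Answer: 6 2 7 3 4 0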